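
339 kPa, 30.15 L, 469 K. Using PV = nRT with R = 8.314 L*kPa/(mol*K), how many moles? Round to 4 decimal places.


PV = nRT, solve for n = PV / (RT).
PV = 339 * 30.15 = 10220.85
RT = 8.314 * 469 = 3899.266
n = 10220.85 / 3899.266
n = 2.6212241 mol, rounded to 4 dp:

2.6212 mol


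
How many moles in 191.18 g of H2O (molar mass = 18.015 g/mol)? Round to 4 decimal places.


n = mass / M
n = 191.18 / 18.015
n = 10.61226755 mol, rounded to 4 dp:

10.6123 mol


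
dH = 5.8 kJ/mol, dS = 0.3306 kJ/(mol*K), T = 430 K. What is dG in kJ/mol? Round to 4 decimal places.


Gibbs: dG = dH - T*dS (consistent units, dS already in kJ/(mol*K)).
T*dS = 430 * 0.3306 = 142.158
dG = 5.8 - (142.158)
dG = -136.358 kJ/mol, rounded to 4 dp:

-136.3580 kJ/mol


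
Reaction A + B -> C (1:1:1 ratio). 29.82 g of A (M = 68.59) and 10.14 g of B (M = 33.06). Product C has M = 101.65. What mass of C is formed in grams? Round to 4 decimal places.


Find moles of each reactant; the smaller value is the limiting reagent in a 1:1:1 reaction, so moles_C equals moles of the limiter.
n_A = mass_A / M_A = 29.82 / 68.59 = 0.434757 mol
n_B = mass_B / M_B = 10.14 / 33.06 = 0.306715 mol
Limiting reagent: B (smaller), n_limiting = 0.306715 mol
mass_C = n_limiting * M_C = 0.306715 * 101.65
mass_C = 31.17757975 g, rounded to 4 dp:

31.1776 g


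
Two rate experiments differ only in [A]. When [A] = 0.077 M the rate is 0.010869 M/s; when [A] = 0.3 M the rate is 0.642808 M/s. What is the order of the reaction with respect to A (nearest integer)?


Rate is proportional to [A]^n, so rate2/rate1 = ([A]2/[A]1)^n. Take logs to solve for n.
rate2/rate1 = 0.642808 / 0.010869 = 59.1414
[A]2/[A]1 = 0.3 / 0.077 = 3.8961
n = ln(59.1414) / ln(3.8961) = 3.0
Nearest integer order:

3


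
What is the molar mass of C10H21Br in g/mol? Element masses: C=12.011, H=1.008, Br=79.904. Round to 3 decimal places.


M = sum(count * atomic_mass) over atoms.
M = 10*12.011 + 21*1.008 + 1*79.904
M = 120.11 + 21.168 + 79.904
M = 221.182 g/mol, rounded to 3 dp:

221.182 g/mol


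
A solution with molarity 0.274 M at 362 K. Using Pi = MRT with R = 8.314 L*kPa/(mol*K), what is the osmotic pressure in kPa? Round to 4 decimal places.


Osmotic pressure (van't Hoff): Pi = M*R*T.
RT = 8.314 * 362 = 3009.668
Pi = 0.274 * 3009.668
Pi = 824.649032 kPa, rounded to 4 dp:

824.6490 kPa


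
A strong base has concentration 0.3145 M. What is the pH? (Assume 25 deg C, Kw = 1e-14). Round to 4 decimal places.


A strong base dissociates completely, so [OH-] equals the given concentration.
pOH = -log10([OH-]) = -log10(0.3145) = 0.502379
pH = 14 - pOH = 14 - 0.502379
pH = 13.497621, rounded to 4 dp:

13.4976


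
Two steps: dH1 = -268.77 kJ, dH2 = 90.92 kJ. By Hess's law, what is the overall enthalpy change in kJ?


Hess's law: enthalpy is a state function, so add the step enthalpies.
dH_total = dH1 + dH2 = -268.77 + (90.92)
dH_total = -177.85 kJ:

-177.85 kJ


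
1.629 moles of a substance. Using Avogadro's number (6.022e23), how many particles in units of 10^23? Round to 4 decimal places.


N = n * NA, then divide by 1e23 for the requested units.
N / 1e23 = n * 6.022
N / 1e23 = 1.629 * 6.022
N / 1e23 = 9.809838, rounded to 4 dp:

9.8098


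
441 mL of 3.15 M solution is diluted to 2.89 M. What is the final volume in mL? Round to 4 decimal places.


Dilution: M1*V1 = M2*V2, solve for V2.
V2 = M1*V1 / M2
V2 = 3.15 * 441 / 2.89
V2 = 1389.15 / 2.89
V2 = 480.67474048 mL, rounded to 4 dp:

480.6747 mL


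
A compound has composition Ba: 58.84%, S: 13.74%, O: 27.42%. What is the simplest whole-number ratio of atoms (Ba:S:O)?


Assume 100 g of compound, divide each mass% by atomic mass to get moles, then normalize by the smallest to get a raw atom ratio.
Moles per 100 g: Ba: 58.84/137.327 = 0.4285, S: 13.74/32.065 = 0.4285, O: 27.42/15.999 = 1.7139
Raw ratio (divide by min = 0.4285): Ba: 1.0, S: 1.0, O: 4.0
Multiply by 1 to clear fractions: Ba: 1.0 ~= 1, S: 1.0 ~= 1, O: 4.0 ~= 4
Reduce by GCD to get the simplest whole-number ratio:

1:1:4


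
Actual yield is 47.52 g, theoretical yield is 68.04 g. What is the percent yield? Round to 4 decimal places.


% yield = 100 * actual / theoretical
% yield = 100 * 47.52 / 68.04
% yield = 69.84126984 %, rounded to 4 dp:

69.8413 %


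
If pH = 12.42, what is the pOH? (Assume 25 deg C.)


At 25 deg C, pH + pOH = 14.
pOH = 14 - pH = 14 - 12.42
pOH = 1.58:

1.58


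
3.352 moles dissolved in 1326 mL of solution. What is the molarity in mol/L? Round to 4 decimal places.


Convert volume to liters: V_L = V_mL / 1000.
V_L = 1326 / 1000 = 1.326 L
M = n / V_L = 3.352 / 1.326
M = 2.52790347 mol/L, rounded to 4 dp:

2.5279 mol/L


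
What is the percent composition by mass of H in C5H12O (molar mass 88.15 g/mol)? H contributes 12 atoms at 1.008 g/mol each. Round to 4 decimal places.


pct = 100 * (n_elem * M_elem) / M_total
mass_contribution = 12 * 1.008 = 12.096 g/mol
pct = 100 * 12.096 / 88.15
pct = 13.72206466 %, rounded to 4 dp:

13.7221 %


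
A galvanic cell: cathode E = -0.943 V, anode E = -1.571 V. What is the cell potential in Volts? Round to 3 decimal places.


Standard cell potential: E_cell = E_cathode - E_anode.
E_cell = -0.943 - (-1.571)
E_cell = 0.628 V, rounded to 3 dp:

0.628 V


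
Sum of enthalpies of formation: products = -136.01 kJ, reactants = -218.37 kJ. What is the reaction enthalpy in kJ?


dH_rxn = sum(dH_f products) - sum(dH_f reactants)
dH_rxn = -136.01 - (-218.37)
dH_rxn = 82.36 kJ:

82.36 kJ


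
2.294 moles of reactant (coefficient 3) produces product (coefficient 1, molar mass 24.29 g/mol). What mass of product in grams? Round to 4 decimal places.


Use the coefficient ratio to convert reactant moles to product moles, then multiply by the product's molar mass.
moles_P = moles_R * (coeff_P / coeff_R) = 2.294 * (1/3) = 0.764667
mass_P = moles_P * M_P = 0.764667 * 24.29
mass_P = 18.57376143 g, rounded to 4 dp:

18.5738 g


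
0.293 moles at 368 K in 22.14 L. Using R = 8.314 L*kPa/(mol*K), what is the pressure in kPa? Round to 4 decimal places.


PV = nRT, solve for P = nRT / V.
nRT = 0.293 * 8.314 * 368 = 896.4487
P = 896.4487 / 22.14
P = 40.49000452 kPa, rounded to 4 dp:

40.4900 kPa


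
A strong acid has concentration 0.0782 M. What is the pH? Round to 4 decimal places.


A strong acid dissociates completely, so [H+] equals the given concentration.
pH = -log10([H+]) = -log10(0.0782)
pH = 1.10679325, rounded to 4 dp:

1.1068


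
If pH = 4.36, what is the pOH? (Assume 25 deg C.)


At 25 deg C, pH + pOH = 14.
pOH = 14 - pH = 14 - 4.36
pOH = 9.64:

9.64


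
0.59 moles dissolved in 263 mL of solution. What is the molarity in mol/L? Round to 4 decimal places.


Convert volume to liters: V_L = V_mL / 1000.
V_L = 263 / 1000 = 0.263 L
M = n / V_L = 0.59 / 0.263
M = 2.24334601 mol/L, rounded to 4 dp:

2.2433 mol/L


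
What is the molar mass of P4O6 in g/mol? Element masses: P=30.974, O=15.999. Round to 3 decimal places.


M = sum(count * atomic_mass) over atoms.
M = 4*30.974 + 6*15.999
M = 123.896 + 95.994
M = 219.89 g/mol, rounded to 3 dp:

219.890 g/mol


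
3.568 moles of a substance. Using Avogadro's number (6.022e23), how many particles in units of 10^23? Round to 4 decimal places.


N = n * NA, then divide by 1e23 for the requested units.
N / 1e23 = n * 6.022
N / 1e23 = 3.568 * 6.022
N / 1e23 = 21.486496, rounded to 4 dp:

21.4865


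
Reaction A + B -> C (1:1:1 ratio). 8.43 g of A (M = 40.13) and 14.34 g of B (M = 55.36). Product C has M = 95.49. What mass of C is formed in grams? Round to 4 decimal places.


Find moles of each reactant; the smaller value is the limiting reagent in a 1:1:1 reaction, so moles_C equals moles of the limiter.
n_A = mass_A / M_A = 8.43 / 40.13 = 0.210067 mol
n_B = mass_B / M_B = 14.34 / 55.36 = 0.259032 mol
Limiting reagent: A (smaller), n_limiting = 0.210067 mol
mass_C = n_limiting * M_C = 0.210067 * 95.49
mass_C = 20.05929783 g, rounded to 4 dp:

20.0593 g


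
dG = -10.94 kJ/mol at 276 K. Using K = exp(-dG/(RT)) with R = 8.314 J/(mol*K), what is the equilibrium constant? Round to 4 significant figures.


dG is in kJ/mol; multiply by 1000 to match R in J/(mol*K).
RT = 8.314 * 276 = 2294.664 J/mol
exponent = -dG*1000 / (RT) = -(-10.94*1000) / 2294.664 = 4.76758253
K = exp(4.76758253)
K = 117.63452, rounded to 4 significant figures:

117.6


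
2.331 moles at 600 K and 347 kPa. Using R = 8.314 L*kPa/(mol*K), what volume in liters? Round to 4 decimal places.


PV = nRT, solve for V = nRT / P.
nRT = 2.331 * 8.314 * 600 = 11627.9604
V = 11627.9604 / 347
V = 33.50997233 L, rounded to 4 dp:

33.5100 L


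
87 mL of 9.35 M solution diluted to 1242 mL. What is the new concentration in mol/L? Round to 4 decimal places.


Dilution: M1*V1 = M2*V2, solve for M2.
M2 = M1*V1 / V2
M2 = 9.35 * 87 / 1242
M2 = 813.45 / 1242
M2 = 0.65495169 mol/L, rounded to 4 dp:

0.6550 mol/L


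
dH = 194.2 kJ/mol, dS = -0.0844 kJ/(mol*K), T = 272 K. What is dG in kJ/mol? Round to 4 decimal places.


Gibbs: dG = dH - T*dS (consistent units, dS already in kJ/(mol*K)).
T*dS = 272 * -0.0844 = -22.9568
dG = 194.2 - (-22.9568)
dG = 217.1568 kJ/mol, rounded to 4 dp:

217.1568 kJ/mol


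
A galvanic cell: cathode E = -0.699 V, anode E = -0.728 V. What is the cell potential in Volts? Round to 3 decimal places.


Standard cell potential: E_cell = E_cathode - E_anode.
E_cell = -0.699 - (-0.728)
E_cell = 0.029 V, rounded to 3 dp:

0.029 V


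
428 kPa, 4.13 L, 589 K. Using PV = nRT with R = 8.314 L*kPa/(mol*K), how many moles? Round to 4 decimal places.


PV = nRT, solve for n = PV / (RT).
PV = 428 * 4.13 = 1767.64
RT = 8.314 * 589 = 4896.946
n = 1767.64 / 4896.946
n = 0.36096784 mol, rounded to 4 dp:

0.3610 mol


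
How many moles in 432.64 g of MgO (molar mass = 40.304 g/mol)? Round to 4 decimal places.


n = mass / M
n = 432.64 / 40.304
n = 10.73441842 mol, rounded to 4 dp:

10.7344 mol


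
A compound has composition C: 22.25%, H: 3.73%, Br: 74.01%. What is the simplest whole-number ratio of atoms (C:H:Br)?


Assume 100 g of compound, divide each mass% by atomic mass to get moles, then normalize by the smallest to get a raw atom ratio.
Moles per 100 g: C: 22.25/12.011 = 1.8525, H: 3.73/1.008 = 3.7004, Br: 74.01/79.904 = 0.9262
Raw ratio (divide by min = 0.9262): C: 2.0, H: 3.995, Br: 1.0
Multiply by 1 to clear fractions: C: 2.0 ~= 2, H: 3.995 ~= 4, Br: 1.0 ~= 1
Reduce by GCD to get the simplest whole-number ratio:

2:4:1


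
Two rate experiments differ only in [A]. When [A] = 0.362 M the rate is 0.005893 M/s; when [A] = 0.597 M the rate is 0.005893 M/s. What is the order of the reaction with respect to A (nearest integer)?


Rate is proportional to [A]^n, so rate2/rate1 = ([A]2/[A]1)^n. Take logs to solve for n.
rate2/rate1 = 0.005893 / 0.005893 = 1.0
[A]2/[A]1 = 0.597 / 0.362 = 1.6492
n = ln(1.0) / ln(1.6492) = 0.0
Nearest integer order:

0


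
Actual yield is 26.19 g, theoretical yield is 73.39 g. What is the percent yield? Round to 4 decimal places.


% yield = 100 * actual / theoretical
% yield = 100 * 26.19 / 73.39
% yield = 35.68606077 %, rounded to 4 dp:

35.6861 %


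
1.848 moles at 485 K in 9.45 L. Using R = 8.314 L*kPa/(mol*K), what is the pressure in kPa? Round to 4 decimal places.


PV = nRT, solve for P = nRT / V.
nRT = 1.848 * 8.314 * 485 = 7451.6719
P = 7451.6719 / 9.45
P = 788.53670899 kPa, rounded to 4 dp:

788.5367 kPa


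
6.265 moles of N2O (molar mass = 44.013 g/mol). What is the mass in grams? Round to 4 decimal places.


mass = n * M
mass = 6.265 * 44.013
mass = 275.741445 g, rounded to 4 dp:

275.7414 g


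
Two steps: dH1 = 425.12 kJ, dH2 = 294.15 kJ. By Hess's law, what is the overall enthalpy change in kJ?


Hess's law: enthalpy is a state function, so add the step enthalpies.
dH_total = dH1 + dH2 = 425.12 + (294.15)
dH_total = 719.27 kJ:

719.27 kJ


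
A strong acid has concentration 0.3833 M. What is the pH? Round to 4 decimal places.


A strong acid dissociates completely, so [H+] equals the given concentration.
pH = -log10([H+]) = -log10(0.3833)
pH = 0.41646118, rounded to 4 dp:

0.4165


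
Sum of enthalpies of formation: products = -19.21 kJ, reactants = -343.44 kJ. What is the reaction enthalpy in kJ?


dH_rxn = sum(dH_f products) - sum(dH_f reactants)
dH_rxn = -19.21 - (-343.44)
dH_rxn = 324.23 kJ:

324.23 kJ


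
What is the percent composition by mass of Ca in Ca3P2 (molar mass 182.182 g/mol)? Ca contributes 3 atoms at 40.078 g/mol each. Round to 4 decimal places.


pct = 100 * (n_elem * M_elem) / M_total
mass_contribution = 3 * 40.078 = 120.234 g/mol
pct = 100 * 120.234 / 182.182
pct = 65.99664072 %, rounded to 4 dp:

65.9966 %


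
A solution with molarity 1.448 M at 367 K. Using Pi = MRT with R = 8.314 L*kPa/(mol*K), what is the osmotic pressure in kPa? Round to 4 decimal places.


Osmotic pressure (van't Hoff): Pi = M*R*T.
RT = 8.314 * 367 = 3051.238
Pi = 1.448 * 3051.238
Pi = 4418.192624 kPa, rounded to 4 dp:

4418.1926 kPa


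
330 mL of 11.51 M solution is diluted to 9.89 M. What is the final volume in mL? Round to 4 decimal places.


Dilution: M1*V1 = M2*V2, solve for V2.
V2 = M1*V1 / M2
V2 = 11.51 * 330 / 9.89
V2 = 3798.3 / 9.89
V2 = 384.05460061 mL, rounded to 4 dp:

384.0546 mL


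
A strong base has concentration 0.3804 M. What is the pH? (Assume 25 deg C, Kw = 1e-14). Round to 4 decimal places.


A strong base dissociates completely, so [OH-] equals the given concentration.
pOH = -log10([OH-]) = -log10(0.3804) = 0.419759
pH = 14 - pOH = 14 - 0.419759
pH = 13.580241, rounded to 4 dp:

13.5802


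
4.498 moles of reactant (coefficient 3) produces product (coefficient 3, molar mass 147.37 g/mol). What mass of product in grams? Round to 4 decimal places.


Use the coefficient ratio to convert reactant moles to product moles, then multiply by the product's molar mass.
moles_P = moles_R * (coeff_P / coeff_R) = 4.498 * (3/3) = 4.498
mass_P = moles_P * M_P = 4.498 * 147.37
mass_P = 662.87026 g, rounded to 4 dp:

662.8703 g


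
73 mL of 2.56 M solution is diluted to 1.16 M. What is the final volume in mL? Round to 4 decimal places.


Dilution: M1*V1 = M2*V2, solve for V2.
V2 = M1*V1 / M2
V2 = 2.56 * 73 / 1.16
V2 = 186.88 / 1.16
V2 = 161.10344828 mL, rounded to 4 dp:

161.1034 mL


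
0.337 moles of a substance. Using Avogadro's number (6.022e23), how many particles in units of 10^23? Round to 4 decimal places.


N = n * NA, then divide by 1e23 for the requested units.
N / 1e23 = n * 6.022
N / 1e23 = 0.337 * 6.022
N / 1e23 = 2.029414, rounded to 4 dp:

2.0294


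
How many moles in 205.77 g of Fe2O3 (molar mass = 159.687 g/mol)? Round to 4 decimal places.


n = mass / M
n = 205.77 / 159.687
n = 1.28858329 mol, rounded to 4 dp:

1.2886 mol


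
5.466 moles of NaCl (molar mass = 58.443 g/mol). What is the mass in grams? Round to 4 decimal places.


mass = n * M
mass = 5.466 * 58.443
mass = 319.449438 g, rounded to 4 dp:

319.4494 g


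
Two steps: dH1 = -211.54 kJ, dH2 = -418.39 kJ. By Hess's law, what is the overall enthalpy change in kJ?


Hess's law: enthalpy is a state function, so add the step enthalpies.
dH_total = dH1 + dH2 = -211.54 + (-418.39)
dH_total = -629.93 kJ:

-629.93 kJ


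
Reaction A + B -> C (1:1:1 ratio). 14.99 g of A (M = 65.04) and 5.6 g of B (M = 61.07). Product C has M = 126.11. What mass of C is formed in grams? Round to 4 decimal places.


Find moles of each reactant; the smaller value is the limiting reagent in a 1:1:1 reaction, so moles_C equals moles of the limiter.
n_A = mass_A / M_A = 14.99 / 65.04 = 0.230474 mol
n_B = mass_B / M_B = 5.6 / 61.07 = 0.091698 mol
Limiting reagent: B (smaller), n_limiting = 0.091698 mol
mass_C = n_limiting * M_C = 0.091698 * 126.11
mass_C = 11.56403478 g, rounded to 4 dp:

11.5640 g


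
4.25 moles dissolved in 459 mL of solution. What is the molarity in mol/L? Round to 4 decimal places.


Convert volume to liters: V_L = V_mL / 1000.
V_L = 459 / 1000 = 0.459 L
M = n / V_L = 4.25 / 0.459
M = 9.25925926 mol/L, rounded to 4 dp:

9.2593 mol/L


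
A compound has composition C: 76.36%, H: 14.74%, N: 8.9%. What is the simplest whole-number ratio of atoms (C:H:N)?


Assume 100 g of compound, divide each mass% by atomic mass to get moles, then normalize by the smallest to get a raw atom ratio.
Moles per 100 g: C: 76.36/12.011 = 6.3575, H: 14.74/1.008 = 14.623, N: 8.9/14.007 = 0.6354
Raw ratio (divide by min = 0.6354): C: 10.006, H: 23.014, N: 1.0
Multiply by 1 to clear fractions: C: 10.006 ~= 10, H: 23.014 ~= 23, N: 1.0 ~= 1
Reduce by GCD to get the simplest whole-number ratio:

10:23:1


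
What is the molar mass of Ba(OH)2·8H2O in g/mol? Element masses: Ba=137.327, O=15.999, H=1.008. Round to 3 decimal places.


M = sum(count * atomic_mass) over atoms.
M = 1*137.327 + 10*15.999 + 18*1.008
M = 137.327 + 159.99 + 18.144
M = 315.461 g/mol, rounded to 3 dp:

315.461 g/mol


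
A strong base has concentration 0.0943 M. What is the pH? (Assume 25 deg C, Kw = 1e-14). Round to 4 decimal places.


A strong base dissociates completely, so [OH-] equals the given concentration.
pOH = -log10([OH-]) = -log10(0.0943) = 1.025488
pH = 14 - pOH = 14 - 1.025488
pH = 12.974512, rounded to 4 dp:

12.9745


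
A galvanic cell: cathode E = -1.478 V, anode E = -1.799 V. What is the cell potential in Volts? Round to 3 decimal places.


Standard cell potential: E_cell = E_cathode - E_anode.
E_cell = -1.478 - (-1.799)
E_cell = 0.321 V, rounded to 3 dp:

0.321 V


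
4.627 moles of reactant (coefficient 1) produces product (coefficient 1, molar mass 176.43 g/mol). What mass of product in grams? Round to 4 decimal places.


Use the coefficient ratio to convert reactant moles to product moles, then multiply by the product's molar mass.
moles_P = moles_R * (coeff_P / coeff_R) = 4.627 * (1/1) = 4.627
mass_P = moles_P * M_P = 4.627 * 176.43
mass_P = 816.34161 g, rounded to 4 dp:

816.3416 g


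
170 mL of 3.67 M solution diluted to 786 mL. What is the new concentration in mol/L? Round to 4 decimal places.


Dilution: M1*V1 = M2*V2, solve for M2.
M2 = M1*V1 / V2
M2 = 3.67 * 170 / 786
M2 = 623.9 / 786
M2 = 0.7937659 mol/L, rounded to 4 dp:

0.7938 mol/L


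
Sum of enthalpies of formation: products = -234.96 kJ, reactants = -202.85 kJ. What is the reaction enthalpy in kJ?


dH_rxn = sum(dH_f products) - sum(dH_f reactants)
dH_rxn = -234.96 - (-202.85)
dH_rxn = -32.11 kJ:

-32.11 kJ


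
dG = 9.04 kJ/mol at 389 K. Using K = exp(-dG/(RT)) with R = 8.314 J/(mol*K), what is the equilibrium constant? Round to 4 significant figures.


dG is in kJ/mol; multiply by 1000 to match R in J/(mol*K).
RT = 8.314 * 389 = 3234.146 J/mol
exponent = -dG*1000 / (RT) = -(9.04*1000) / 3234.146 = -2.79517375
K = exp(-2.79517375)
K = 0.061104257, rounded to 4 significant figures:

0.06110


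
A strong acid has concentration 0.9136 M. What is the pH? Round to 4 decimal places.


A strong acid dissociates completely, so [H+] equals the given concentration.
pH = -log10([H+]) = -log10(0.9136)
pH = 0.03924391, rounded to 4 dp:

0.0392


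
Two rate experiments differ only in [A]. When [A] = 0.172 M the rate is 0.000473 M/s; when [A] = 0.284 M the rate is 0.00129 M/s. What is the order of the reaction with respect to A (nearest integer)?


Rate is proportional to [A]^n, so rate2/rate1 = ([A]2/[A]1)^n. Take logs to solve for n.
rate2/rate1 = 0.00129 / 0.000473 = 2.7273
[A]2/[A]1 = 0.284 / 0.172 = 1.6512
n = ln(2.7273) / ln(1.6512) = 2.001
Nearest integer order:

2


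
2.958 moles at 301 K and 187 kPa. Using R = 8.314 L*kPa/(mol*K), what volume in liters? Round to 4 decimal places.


PV = nRT, solve for V = nRT / P.
nRT = 2.958 * 8.314 * 301 = 7402.4364
V = 7402.4364 / 187
V = 39.58522139 L, rounded to 4 dp:

39.5852 L


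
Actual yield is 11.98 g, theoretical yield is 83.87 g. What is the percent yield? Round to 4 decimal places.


% yield = 100 * actual / theoretical
% yield = 100 * 11.98 / 83.87
% yield = 14.28401097 %, rounded to 4 dp:

14.2840 %


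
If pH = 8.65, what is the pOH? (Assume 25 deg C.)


At 25 deg C, pH + pOH = 14.
pOH = 14 - pH = 14 - 8.65
pOH = 5.35:

5.35


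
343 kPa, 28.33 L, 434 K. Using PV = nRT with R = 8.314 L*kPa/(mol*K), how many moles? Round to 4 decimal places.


PV = nRT, solve for n = PV / (RT).
PV = 343 * 28.33 = 9717.19
RT = 8.314 * 434 = 3608.276
n = 9717.19 / 3608.276
n = 2.69302847 mol, rounded to 4 dp:

2.6930 mol


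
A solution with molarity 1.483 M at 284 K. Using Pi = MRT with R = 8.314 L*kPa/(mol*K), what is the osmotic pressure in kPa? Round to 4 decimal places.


Osmotic pressure (van't Hoff): Pi = M*R*T.
RT = 8.314 * 284 = 2361.176
Pi = 1.483 * 2361.176
Pi = 3501.624008 kPa, rounded to 4 dp:

3501.6240 kPa


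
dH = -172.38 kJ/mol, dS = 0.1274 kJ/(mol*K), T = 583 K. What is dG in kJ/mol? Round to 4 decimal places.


Gibbs: dG = dH - T*dS (consistent units, dS already in kJ/(mol*K)).
T*dS = 583 * 0.1274 = 74.2742
dG = -172.38 - (74.2742)
dG = -246.6542 kJ/mol, rounded to 4 dp:

-246.6542 kJ/mol


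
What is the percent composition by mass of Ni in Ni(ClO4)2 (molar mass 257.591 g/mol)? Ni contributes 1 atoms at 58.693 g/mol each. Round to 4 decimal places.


pct = 100 * (n_elem * M_elem) / M_total
mass_contribution = 1 * 58.693 = 58.693 g/mol
pct = 100 * 58.693 / 257.591
pct = 22.78534576 %, rounded to 4 dp:

22.7853 %


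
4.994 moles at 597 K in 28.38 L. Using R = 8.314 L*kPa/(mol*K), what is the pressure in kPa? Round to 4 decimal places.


PV = nRT, solve for P = nRT / V.
nRT = 4.994 * 8.314 * 597 = 24787.5093
P = 24787.5093 / 28.38
P = 873.41470402 kPa, rounded to 4 dp:

873.4147 kPa


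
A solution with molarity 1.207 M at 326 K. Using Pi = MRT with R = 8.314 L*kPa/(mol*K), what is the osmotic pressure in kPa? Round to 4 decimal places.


Osmotic pressure (van't Hoff): Pi = M*R*T.
RT = 8.314 * 326 = 2710.364
Pi = 1.207 * 2710.364
Pi = 3271.409348 kPa, rounded to 4 dp:

3271.4093 kPa


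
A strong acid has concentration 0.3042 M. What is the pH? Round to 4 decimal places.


A strong acid dissociates completely, so [H+] equals the given concentration.
pH = -log10([H+]) = -log10(0.3042)
pH = 0.51684079, rounded to 4 dp:

0.5168


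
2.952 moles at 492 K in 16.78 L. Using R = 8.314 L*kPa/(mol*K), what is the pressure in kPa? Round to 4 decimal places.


PV = nRT, solve for P = nRT / V.
nRT = 2.952 * 8.314 * 492 = 12075.1206
P = 12075.1206 / 16.78
P = 719.61386174 kPa, rounded to 4 dp:

719.6139 kPa


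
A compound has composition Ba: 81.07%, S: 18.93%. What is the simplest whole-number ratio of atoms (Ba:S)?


Assume 100 g of compound, divide each mass% by atomic mass to get moles, then normalize by the smallest to get a raw atom ratio.
Moles per 100 g: Ba: 81.07/137.327 = 0.5903, S: 18.93/32.065 = 0.5904
Raw ratio (divide by min = 0.5903): Ba: 1.0, S: 1.0
Multiply by 1 to clear fractions: Ba: 1.0 ~= 1, S: 1.0 ~= 1
Reduce by GCD to get the simplest whole-number ratio:

1:1


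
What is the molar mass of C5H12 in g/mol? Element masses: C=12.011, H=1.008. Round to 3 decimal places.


M = sum(count * atomic_mass) over atoms.
M = 5*12.011 + 12*1.008
M = 60.055 + 12.096
M = 72.151 g/mol, rounded to 3 dp:

72.151 g/mol


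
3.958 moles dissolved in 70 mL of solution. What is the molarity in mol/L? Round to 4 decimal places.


Convert volume to liters: V_L = V_mL / 1000.
V_L = 70 / 1000 = 0.07 L
M = n / V_L = 3.958 / 0.07
M = 56.54285714 mol/L, rounded to 4 dp:

56.5429 mol/L


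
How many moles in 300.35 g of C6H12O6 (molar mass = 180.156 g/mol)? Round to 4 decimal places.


n = mass / M
n = 300.35 / 180.156
n = 1.66716623 mol, rounded to 4 dp:

1.6672 mol


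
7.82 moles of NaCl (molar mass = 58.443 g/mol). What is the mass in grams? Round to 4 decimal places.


mass = n * M
mass = 7.82 * 58.443
mass = 457.02426 g, rounded to 4 dp:

457.0243 g


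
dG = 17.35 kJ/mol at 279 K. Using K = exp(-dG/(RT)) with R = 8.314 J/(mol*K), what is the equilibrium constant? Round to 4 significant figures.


dG is in kJ/mol; multiply by 1000 to match R in J/(mol*K).
RT = 8.314 * 279 = 2319.606 J/mol
exponent = -dG*1000 / (RT) = -(17.35*1000) / 2319.606 = -7.47971854
K = exp(-7.47971854)
K = 0.00056441625, rounded to 4 significant figures:

0.0005644


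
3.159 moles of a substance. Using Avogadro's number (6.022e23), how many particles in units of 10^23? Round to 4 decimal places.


N = n * NA, then divide by 1e23 for the requested units.
N / 1e23 = n * 6.022
N / 1e23 = 3.159 * 6.022
N / 1e23 = 19.023498, rounded to 4 dp:

19.0235


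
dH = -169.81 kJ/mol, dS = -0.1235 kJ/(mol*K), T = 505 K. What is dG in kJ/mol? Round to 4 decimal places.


Gibbs: dG = dH - T*dS (consistent units, dS already in kJ/(mol*K)).
T*dS = 505 * -0.1235 = -62.3675
dG = -169.81 - (-62.3675)
dG = -107.4425 kJ/mol, rounded to 4 dp:

-107.4425 kJ/mol


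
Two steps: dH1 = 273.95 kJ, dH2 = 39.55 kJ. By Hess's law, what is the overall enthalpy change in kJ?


Hess's law: enthalpy is a state function, so add the step enthalpies.
dH_total = dH1 + dH2 = 273.95 + (39.55)
dH_total = 313.5 kJ:

313.50 kJ


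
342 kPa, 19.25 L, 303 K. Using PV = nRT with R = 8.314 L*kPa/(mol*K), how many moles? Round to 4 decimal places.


PV = nRT, solve for n = PV / (RT).
PV = 342 * 19.25 = 6583.5
RT = 8.314 * 303 = 2519.142
n = 6583.5 / 2519.142
n = 2.6133898 mol, rounded to 4 dp:

2.6134 mol


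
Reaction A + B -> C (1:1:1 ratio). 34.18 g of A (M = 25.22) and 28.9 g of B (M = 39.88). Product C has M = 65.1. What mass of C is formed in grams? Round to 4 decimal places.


Find moles of each reactant; the smaller value is the limiting reagent in a 1:1:1 reaction, so moles_C equals moles of the limiter.
n_A = mass_A / M_A = 34.18 / 25.22 = 1.355274 mol
n_B = mass_B / M_B = 28.9 / 39.88 = 0.724674 mol
Limiting reagent: B (smaller), n_limiting = 0.724674 mol
mass_C = n_limiting * M_C = 0.724674 * 65.1
mass_C = 47.1762774 g, rounded to 4 dp:

47.1763 g


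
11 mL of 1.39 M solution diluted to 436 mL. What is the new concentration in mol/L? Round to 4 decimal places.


Dilution: M1*V1 = M2*V2, solve for M2.
M2 = M1*V1 / V2
M2 = 1.39 * 11 / 436
M2 = 15.29 / 436
M2 = 0.03506881 mol/L, rounded to 4 dp:

0.0351 mol/L


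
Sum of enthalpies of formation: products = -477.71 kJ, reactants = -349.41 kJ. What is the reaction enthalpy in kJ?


dH_rxn = sum(dH_f products) - sum(dH_f reactants)
dH_rxn = -477.71 - (-349.41)
dH_rxn = -128.3 kJ:

-128.30 kJ


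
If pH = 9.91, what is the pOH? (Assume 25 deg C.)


At 25 deg C, pH + pOH = 14.
pOH = 14 - pH = 14 - 9.91
pOH = 4.09:

4.09


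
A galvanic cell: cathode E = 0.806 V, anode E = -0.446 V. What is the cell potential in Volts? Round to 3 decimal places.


Standard cell potential: E_cell = E_cathode - E_anode.
E_cell = 0.806 - (-0.446)
E_cell = 1.252 V, rounded to 3 dp:

1.252 V


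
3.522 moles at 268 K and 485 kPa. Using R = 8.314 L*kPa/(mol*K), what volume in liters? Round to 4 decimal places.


PV = nRT, solve for V = nRT / P.
nRT = 3.522 * 8.314 * 268 = 7847.5513
V = 7847.5513 / 485
V = 16.18051814 L, rounded to 4 dp:

16.1805 L


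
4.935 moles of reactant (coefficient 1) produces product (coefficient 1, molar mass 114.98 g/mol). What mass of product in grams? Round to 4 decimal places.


Use the coefficient ratio to convert reactant moles to product moles, then multiply by the product's molar mass.
moles_P = moles_R * (coeff_P / coeff_R) = 4.935 * (1/1) = 4.935
mass_P = moles_P * M_P = 4.935 * 114.98
mass_P = 567.4263 g, rounded to 4 dp:

567.4263 g


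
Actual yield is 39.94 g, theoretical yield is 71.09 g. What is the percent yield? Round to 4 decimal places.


% yield = 100 * actual / theoretical
% yield = 100 * 39.94 / 71.09
% yield = 56.18230412 %, rounded to 4 dp:

56.1823 %


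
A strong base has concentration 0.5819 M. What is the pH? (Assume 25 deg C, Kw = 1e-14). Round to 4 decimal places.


A strong base dissociates completely, so [OH-] equals the given concentration.
pOH = -log10([OH-]) = -log10(0.5819) = 0.235152
pH = 14 - pOH = 14 - 0.235152
pH = 13.764848, rounded to 4 dp:

13.7648


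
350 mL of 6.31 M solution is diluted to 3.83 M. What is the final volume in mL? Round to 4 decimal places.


Dilution: M1*V1 = M2*V2, solve for V2.
V2 = M1*V1 / M2
V2 = 6.31 * 350 / 3.83
V2 = 2208.5 / 3.83
V2 = 576.63185379 mL, rounded to 4 dp:

576.6319 mL


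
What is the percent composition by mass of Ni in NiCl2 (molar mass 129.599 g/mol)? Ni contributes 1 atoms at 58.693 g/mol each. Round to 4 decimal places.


pct = 100 * (n_elem * M_elem) / M_total
mass_contribution = 1 * 58.693 = 58.693 g/mol
pct = 100 * 58.693 / 129.599
pct = 45.28815809 %, rounded to 4 dp:

45.2882 %


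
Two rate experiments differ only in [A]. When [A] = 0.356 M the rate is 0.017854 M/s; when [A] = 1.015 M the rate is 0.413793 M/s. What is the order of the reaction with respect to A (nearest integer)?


Rate is proportional to [A]^n, so rate2/rate1 = ([A]2/[A]1)^n. Take logs to solve for n.
rate2/rate1 = 0.413793 / 0.017854 = 23.1765
[A]2/[A]1 = 1.015 / 0.356 = 2.8511
n = ln(23.1765) / ln(2.8511) = 3.0
Nearest integer order:

3


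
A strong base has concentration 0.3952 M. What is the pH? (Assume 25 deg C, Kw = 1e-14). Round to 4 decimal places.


A strong base dissociates completely, so [OH-] equals the given concentration.
pOH = -log10([OH-]) = -log10(0.3952) = 0.403183
pH = 14 - pOH = 14 - 0.403183
pH = 13.596817, rounded to 4 dp:

13.5968


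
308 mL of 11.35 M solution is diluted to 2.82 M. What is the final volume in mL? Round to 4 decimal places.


Dilution: M1*V1 = M2*V2, solve for V2.
V2 = M1*V1 / M2
V2 = 11.35 * 308 / 2.82
V2 = 3495.8 / 2.82
V2 = 1239.64539007 mL, rounded to 4 dp:

1239.6454 mL


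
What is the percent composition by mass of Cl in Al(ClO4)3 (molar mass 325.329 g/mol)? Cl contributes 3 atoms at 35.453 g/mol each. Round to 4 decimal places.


pct = 100 * (n_elem * M_elem) / M_total
mass_contribution = 3 * 35.453 = 106.359 g/mol
pct = 100 * 106.359 / 325.329
pct = 32.69275103 %, rounded to 4 dp:

32.6928 %


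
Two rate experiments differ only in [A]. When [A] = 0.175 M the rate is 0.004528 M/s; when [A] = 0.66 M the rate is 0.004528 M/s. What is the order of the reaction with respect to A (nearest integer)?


Rate is proportional to [A]^n, so rate2/rate1 = ([A]2/[A]1)^n. Take logs to solve for n.
rate2/rate1 = 0.004528 / 0.004528 = 1.0
[A]2/[A]1 = 0.66 / 0.175 = 3.7714
n = ln(1.0) / ln(3.7714) = 0.0
Nearest integer order:

0


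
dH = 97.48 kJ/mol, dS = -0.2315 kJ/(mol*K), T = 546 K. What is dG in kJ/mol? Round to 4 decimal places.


Gibbs: dG = dH - T*dS (consistent units, dS already in kJ/(mol*K)).
T*dS = 546 * -0.2315 = -126.399
dG = 97.48 - (-126.399)
dG = 223.879 kJ/mol, rounded to 4 dp:

223.8790 kJ/mol


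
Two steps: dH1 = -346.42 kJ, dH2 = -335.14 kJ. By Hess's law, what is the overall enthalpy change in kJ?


Hess's law: enthalpy is a state function, so add the step enthalpies.
dH_total = dH1 + dH2 = -346.42 + (-335.14)
dH_total = -681.56 kJ:

-681.56 kJ


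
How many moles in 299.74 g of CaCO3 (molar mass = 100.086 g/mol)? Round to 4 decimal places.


n = mass / M
n = 299.74 / 100.086
n = 2.99482445 mol, rounded to 4 dp:

2.9948 mol


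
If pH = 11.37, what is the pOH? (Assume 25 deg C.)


At 25 deg C, pH + pOH = 14.
pOH = 14 - pH = 14 - 11.37
pOH = 2.63:

2.63


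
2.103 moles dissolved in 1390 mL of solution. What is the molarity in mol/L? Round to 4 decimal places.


Convert volume to liters: V_L = V_mL / 1000.
V_L = 1390 / 1000 = 1.39 L
M = n / V_L = 2.103 / 1.39
M = 1.51294964 mol/L, rounded to 4 dp:

1.5129 mol/L


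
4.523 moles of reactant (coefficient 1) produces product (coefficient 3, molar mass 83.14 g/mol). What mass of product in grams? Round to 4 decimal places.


Use the coefficient ratio to convert reactant moles to product moles, then multiply by the product's molar mass.
moles_P = moles_R * (coeff_P / coeff_R) = 4.523 * (3/1) = 13.569
mass_P = moles_P * M_P = 13.569 * 83.14
mass_P = 1128.12666 g, rounded to 4 dp:

1128.1267 g


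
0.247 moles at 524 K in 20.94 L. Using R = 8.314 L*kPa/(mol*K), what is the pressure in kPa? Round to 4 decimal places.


PV = nRT, solve for P = nRT / V.
nRT = 0.247 * 8.314 * 524 = 1076.0644
P = 1076.0644 / 20.94
P = 51.38798472 kPa, rounded to 4 dp:

51.3880 kPa


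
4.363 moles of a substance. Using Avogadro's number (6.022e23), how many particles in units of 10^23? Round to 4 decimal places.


N = n * NA, then divide by 1e23 for the requested units.
N / 1e23 = n * 6.022
N / 1e23 = 4.363 * 6.022
N / 1e23 = 26.273986, rounded to 4 dp:

26.2740


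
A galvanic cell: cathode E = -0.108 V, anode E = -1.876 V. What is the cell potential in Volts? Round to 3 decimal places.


Standard cell potential: E_cell = E_cathode - E_anode.
E_cell = -0.108 - (-1.876)
E_cell = 1.768 V, rounded to 3 dp:

1.768 V


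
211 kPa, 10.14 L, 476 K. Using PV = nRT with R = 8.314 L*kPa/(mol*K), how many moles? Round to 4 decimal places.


PV = nRT, solve for n = PV / (RT).
PV = 211 * 10.14 = 2139.54
RT = 8.314 * 476 = 3957.464
n = 2139.54 / 3957.464
n = 0.5406341 mol, rounded to 4 dp:

0.5406 mol


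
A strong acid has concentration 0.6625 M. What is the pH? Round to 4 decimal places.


A strong acid dissociates completely, so [H+] equals the given concentration.
pH = -log10([H+]) = -log10(0.6625)
pH = 0.17881412, rounded to 4 dp:

0.1788


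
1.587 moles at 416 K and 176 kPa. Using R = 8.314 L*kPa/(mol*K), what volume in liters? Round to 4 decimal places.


PV = nRT, solve for V = nRT / P.
nRT = 1.587 * 8.314 * 416 = 5488.8363
V = 5488.8363 / 176
V = 31.18656989 L, rounded to 4 dp:

31.1866 L


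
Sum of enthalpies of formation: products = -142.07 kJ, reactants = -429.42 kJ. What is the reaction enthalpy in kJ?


dH_rxn = sum(dH_f products) - sum(dH_f reactants)
dH_rxn = -142.07 - (-429.42)
dH_rxn = 287.35 kJ:

287.35 kJ


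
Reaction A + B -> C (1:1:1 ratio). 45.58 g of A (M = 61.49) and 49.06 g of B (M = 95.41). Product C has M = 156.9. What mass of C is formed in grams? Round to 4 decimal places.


Find moles of each reactant; the smaller value is the limiting reagent in a 1:1:1 reaction, so moles_C equals moles of the limiter.
n_A = mass_A / M_A = 45.58 / 61.49 = 0.741259 mol
n_B = mass_B / M_B = 49.06 / 95.41 = 0.514202 mol
Limiting reagent: B (smaller), n_limiting = 0.514202 mol
mass_C = n_limiting * M_C = 0.514202 * 156.9
mass_C = 80.6782938 g, rounded to 4 dp:

80.6783 g


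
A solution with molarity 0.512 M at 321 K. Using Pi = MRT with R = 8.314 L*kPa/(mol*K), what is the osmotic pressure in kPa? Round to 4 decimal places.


Osmotic pressure (van't Hoff): Pi = M*R*T.
RT = 8.314 * 321 = 2668.794
Pi = 0.512 * 2668.794
Pi = 1366.422528 kPa, rounded to 4 dp:

1366.4225 kPa


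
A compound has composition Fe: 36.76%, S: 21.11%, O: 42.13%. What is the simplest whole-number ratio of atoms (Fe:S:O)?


Assume 100 g of compound, divide each mass% by atomic mass to get moles, then normalize by the smallest to get a raw atom ratio.
Moles per 100 g: Fe: 36.76/55.845 = 0.6583, S: 21.11/32.065 = 0.6584, O: 42.13/15.999 = 2.6333
Raw ratio (divide by min = 0.6583): Fe: 1.0, S: 1.0, O: 4.0
Multiply by 1 to clear fractions: Fe: 1.0 ~= 1, S: 1.0 ~= 1, O: 4.0 ~= 4
Reduce by GCD to get the simplest whole-number ratio:

1:1:4


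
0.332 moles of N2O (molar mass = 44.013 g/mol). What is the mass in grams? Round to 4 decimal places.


mass = n * M
mass = 0.332 * 44.013
mass = 14.612316 g, rounded to 4 dp:

14.6123 g


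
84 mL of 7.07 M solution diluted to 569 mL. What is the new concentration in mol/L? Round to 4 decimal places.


Dilution: M1*V1 = M2*V2, solve for M2.
M2 = M1*V1 / V2
M2 = 7.07 * 84 / 569
M2 = 593.88 / 569
M2 = 1.04372583 mol/L, rounded to 4 dp:

1.0437 mol/L


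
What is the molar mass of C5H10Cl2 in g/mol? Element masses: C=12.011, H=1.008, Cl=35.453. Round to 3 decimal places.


M = sum(count * atomic_mass) over atoms.
M = 5*12.011 + 10*1.008 + 2*35.453
M = 60.055 + 10.08 + 70.906
M = 141.041 g/mol, rounded to 3 dp:

141.041 g/mol


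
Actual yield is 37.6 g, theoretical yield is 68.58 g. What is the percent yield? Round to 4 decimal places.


% yield = 100 * actual / theoretical
% yield = 100 * 37.6 / 68.58
% yield = 54.82648002 %, rounded to 4 dp:

54.8265 %


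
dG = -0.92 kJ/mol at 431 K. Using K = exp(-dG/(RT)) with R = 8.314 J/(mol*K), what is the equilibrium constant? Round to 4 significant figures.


dG is in kJ/mol; multiply by 1000 to match R in J/(mol*K).
RT = 8.314 * 431 = 3583.334 J/mol
exponent = -dG*1000 / (RT) = -(-0.92*1000) / 3583.334 = 0.25674414
K = exp(0.25674414)
K = 1.2927143, rounded to 4 significant figures:

1.293


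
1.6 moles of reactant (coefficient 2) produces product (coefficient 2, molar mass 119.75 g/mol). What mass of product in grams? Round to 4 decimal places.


Use the coefficient ratio to convert reactant moles to product moles, then multiply by the product's molar mass.
moles_P = moles_R * (coeff_P / coeff_R) = 1.6 * (2/2) = 1.6
mass_P = moles_P * M_P = 1.6 * 119.75
mass_P = 191.6 g, rounded to 4 dp:

191.6000 g


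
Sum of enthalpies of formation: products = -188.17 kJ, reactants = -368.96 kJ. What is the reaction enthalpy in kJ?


dH_rxn = sum(dH_f products) - sum(dH_f reactants)
dH_rxn = -188.17 - (-368.96)
dH_rxn = 180.79 kJ:

180.79 kJ


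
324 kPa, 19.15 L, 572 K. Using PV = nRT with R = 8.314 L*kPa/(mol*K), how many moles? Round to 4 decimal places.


PV = nRT, solve for n = PV / (RT).
PV = 324 * 19.15 = 6204.6
RT = 8.314 * 572 = 4755.608
n = 6204.6 / 4755.608
n = 1.30469122 mol, rounded to 4 dp:

1.3047 mol


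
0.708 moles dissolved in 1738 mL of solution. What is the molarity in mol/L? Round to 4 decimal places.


Convert volume to liters: V_L = V_mL / 1000.
V_L = 1738 / 1000 = 1.738 L
M = n / V_L = 0.708 / 1.738
M = 0.40736479 mol/L, rounded to 4 dp:

0.4074 mol/L


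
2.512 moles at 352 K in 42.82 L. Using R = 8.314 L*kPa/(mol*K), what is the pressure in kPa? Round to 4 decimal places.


PV = nRT, solve for P = nRT / V.
nRT = 2.512 * 8.314 * 352 = 7351.4383
P = 7351.4383 / 42.82
P = 171.6823517 kPa, rounded to 4 dp:

171.6824 kPa


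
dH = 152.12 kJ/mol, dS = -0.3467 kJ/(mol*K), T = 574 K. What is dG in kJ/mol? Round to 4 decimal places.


Gibbs: dG = dH - T*dS (consistent units, dS already in kJ/(mol*K)).
T*dS = 574 * -0.3467 = -199.0058
dG = 152.12 - (-199.0058)
dG = 351.1258 kJ/mol, rounded to 4 dp:

351.1258 kJ/mol


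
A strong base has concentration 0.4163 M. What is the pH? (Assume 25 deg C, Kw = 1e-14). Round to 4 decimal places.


A strong base dissociates completely, so [OH-] equals the given concentration.
pOH = -log10([OH-]) = -log10(0.4163) = 0.380594
pH = 14 - pOH = 14 - 0.380594
pH = 13.619406, rounded to 4 dp:

13.6194


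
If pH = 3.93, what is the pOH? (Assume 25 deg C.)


At 25 deg C, pH + pOH = 14.
pOH = 14 - pH = 14 - 3.93
pOH = 10.07:

10.07


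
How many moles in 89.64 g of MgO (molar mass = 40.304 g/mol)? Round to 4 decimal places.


n = mass / M
n = 89.64 / 40.304
n = 2.22409686 mol, rounded to 4 dp:

2.2241 mol


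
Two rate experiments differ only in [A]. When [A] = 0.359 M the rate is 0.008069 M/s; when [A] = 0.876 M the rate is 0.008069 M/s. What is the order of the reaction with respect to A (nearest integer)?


Rate is proportional to [A]^n, so rate2/rate1 = ([A]2/[A]1)^n. Take logs to solve for n.
rate2/rate1 = 0.008069 / 0.008069 = 1.0
[A]2/[A]1 = 0.876 / 0.359 = 2.4401
n = ln(1.0) / ln(2.4401) = 0.0
Nearest integer order:

0


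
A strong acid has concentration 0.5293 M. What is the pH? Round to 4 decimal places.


A strong acid dissociates completely, so [H+] equals the given concentration.
pH = -log10([H+]) = -log10(0.5293)
pH = 0.27629811, rounded to 4 dp:

0.2763
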